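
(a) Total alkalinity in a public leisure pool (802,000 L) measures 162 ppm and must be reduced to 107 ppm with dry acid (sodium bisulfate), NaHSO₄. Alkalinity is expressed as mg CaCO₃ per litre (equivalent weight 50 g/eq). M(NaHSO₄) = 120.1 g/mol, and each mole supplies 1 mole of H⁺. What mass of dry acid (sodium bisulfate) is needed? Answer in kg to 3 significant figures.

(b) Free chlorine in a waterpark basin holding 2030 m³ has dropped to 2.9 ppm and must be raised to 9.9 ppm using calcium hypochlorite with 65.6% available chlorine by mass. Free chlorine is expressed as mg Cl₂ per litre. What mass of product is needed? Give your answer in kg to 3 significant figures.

(a) 106 kg; (b) 21.7 kg

(a) Alkalinity to neutralize: (162 − 107) = 55 mg/L as CaCO₃ × 802,000 L = 44,110 g as CaCO₃.
(a) Equivalents of H⁺ required: 44,110 ÷ 50 g/eq = 882.2 eq = 882.2 mol NaHSO₄.
(a) Mass of NaHSO₄: 882.2 × 120.1 = 106,000 g.

(b) Volume: 2030 m³ = 2,030,000 L.
(b) Chlorine deficit: 9.9 − 2.9 = 7 ppm = 7 mg/L as Cl₂.
(b) Cl₂ equivalent needed: 7 mg/L × 2,030,000 L = 14,210,000 mg = 14,210 g.
(b) Product at 65.6% available chlorine: 14,210 / 0.656 = 21,660 g.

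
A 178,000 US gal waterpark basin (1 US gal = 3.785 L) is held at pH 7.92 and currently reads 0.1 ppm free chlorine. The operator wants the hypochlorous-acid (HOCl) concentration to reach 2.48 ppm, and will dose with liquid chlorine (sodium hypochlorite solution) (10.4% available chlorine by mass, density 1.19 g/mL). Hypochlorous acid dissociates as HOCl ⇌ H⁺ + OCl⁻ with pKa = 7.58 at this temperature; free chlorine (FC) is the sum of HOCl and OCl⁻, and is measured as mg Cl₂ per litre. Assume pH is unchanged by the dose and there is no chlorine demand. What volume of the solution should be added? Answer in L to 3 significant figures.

42.5 L

Volume: 178,000 US gal × 3.785 L/gal = 673,730 L.
[OCl⁻]/[HOCl] = 10^(pH − pKa) = 10^(7.92 − 7.58) = 2.188; fraction as HOCl = 1/(1 + 2.188) = 0.3137.
Free chlorine required for 2.48 ppm HOCl: 2.48 / 0.3137 = 7.906 ppm.
FC to add: 7.906 − 0.1 = 7.806 mg/L as Cl₂.
Cl₂ equivalent: 7.806 mg/L × 673,730 L = 5259 g.
Product at 10.4% available Cl: 5259 / 0.104 = 50,570 g.
Volume: 50,570 g ÷ 1.19 g/mL = 42,490 mL.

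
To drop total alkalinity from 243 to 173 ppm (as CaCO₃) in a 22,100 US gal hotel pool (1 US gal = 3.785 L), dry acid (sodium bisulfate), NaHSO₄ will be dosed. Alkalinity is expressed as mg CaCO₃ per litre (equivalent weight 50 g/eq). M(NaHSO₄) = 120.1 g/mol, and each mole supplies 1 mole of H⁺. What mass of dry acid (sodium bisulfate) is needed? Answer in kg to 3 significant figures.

Volume: 22,100 US gal × 3.785 L/gal = 83,648 L.
Alkalinity to neutralize: (243 − 173) = 70 mg/L as CaCO₃ × 83,648 L = 5855 g as CaCO₃.
Equivalents of H⁺ required: 5855 ÷ 50 g/eq = 117.1 eq = 117.1 mol NaHSO₄.
Mass of NaHSO₄: 117.1 × 120.1 = 14,060 g.

14.1 kg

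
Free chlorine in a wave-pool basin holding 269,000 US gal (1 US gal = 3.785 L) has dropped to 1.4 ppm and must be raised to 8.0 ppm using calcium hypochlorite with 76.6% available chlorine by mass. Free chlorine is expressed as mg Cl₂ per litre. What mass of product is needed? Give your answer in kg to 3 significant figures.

Volume: 269,000 US gal × 3.785 L/gal = 1,018,165 L.
Chlorine deficit: 8.0 − 1.4 = 6.6 ppm = 6.6 mg/L as Cl₂.
Cl₂ equivalent needed: 6.6 mg/L × 1,018,165 L = 6,720,000 mg = 6720 g.
Product at 76.6% available chlorine: 6720 / 0.766 = 8773 g.

8.77 kg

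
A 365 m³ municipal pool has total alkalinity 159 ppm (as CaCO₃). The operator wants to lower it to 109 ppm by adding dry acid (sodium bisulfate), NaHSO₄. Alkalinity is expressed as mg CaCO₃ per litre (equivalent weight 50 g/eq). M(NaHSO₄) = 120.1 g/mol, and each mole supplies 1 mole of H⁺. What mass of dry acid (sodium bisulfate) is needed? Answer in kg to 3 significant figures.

Volume: 365 m³ = 365,000 L.
Alkalinity to neutralize: (159 − 109) = 50 mg/L as CaCO₃ × 365,000 L = 18,250 g as CaCO₃.
Equivalents of H⁺ required: 18,250 ÷ 50 g/eq = 365 eq = 365 mol NaHSO₄.
Mass of NaHSO₄: 365 × 120.1 = 43,840 g.

43.8 kg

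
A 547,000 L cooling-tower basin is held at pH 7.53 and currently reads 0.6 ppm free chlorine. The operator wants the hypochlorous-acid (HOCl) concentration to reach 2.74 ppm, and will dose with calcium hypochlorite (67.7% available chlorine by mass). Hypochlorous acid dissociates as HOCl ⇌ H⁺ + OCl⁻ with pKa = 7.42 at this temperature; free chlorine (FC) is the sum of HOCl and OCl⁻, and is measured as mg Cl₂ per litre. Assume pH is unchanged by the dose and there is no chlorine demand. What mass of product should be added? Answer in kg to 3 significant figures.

4.58 kg

[OCl⁻]/[HOCl] = 10^(pH − pKa) = 10^(7.53 − 7.42) = 1.288; fraction as HOCl = 1/(1 + 1.288) = 0.437.
Free chlorine required for 2.74 ppm HOCl: 2.74 / 0.437 = 6.27 ppm.
FC to add: 6.27 − 0.6 = 5.67 mg/L as Cl₂.
Cl₂ equivalent: 5.67 mg/L × 547,000 L = 3101 g.
Product at 67.7% available Cl: 3101 / 0.677 = 4581 g.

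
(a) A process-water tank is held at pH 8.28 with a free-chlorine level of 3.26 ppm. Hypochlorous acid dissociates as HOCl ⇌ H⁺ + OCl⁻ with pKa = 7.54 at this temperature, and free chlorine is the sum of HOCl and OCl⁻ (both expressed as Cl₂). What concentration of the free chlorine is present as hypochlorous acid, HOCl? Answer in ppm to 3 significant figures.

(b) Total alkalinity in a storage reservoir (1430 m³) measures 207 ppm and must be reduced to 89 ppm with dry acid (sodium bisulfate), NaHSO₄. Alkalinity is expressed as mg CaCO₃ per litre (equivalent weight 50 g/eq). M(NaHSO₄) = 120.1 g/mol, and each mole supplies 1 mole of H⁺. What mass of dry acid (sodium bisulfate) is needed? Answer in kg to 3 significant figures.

(a) 0.502 ppm; (b) 405 kg

(a) [OCl⁻]/[HOCl] = 10^(pH − pKa) = 10^(8.28 − 7.54) = 10^0.74 = 5.495.
(a) Fraction as HOCl = 1 / (1 + 5.495) = 0.154.
(a) HOCl = 0.154 × 3.26 ppm = 0.5019 ppm.

(b) Volume: 1430 m³ = 1,430,000 L.
(b) Alkalinity to neutralize: (207 − 89) = 118 mg/L as CaCO₃ × 1,430,000 L = 168,700 g as CaCO₃.
(b) Equivalents of H⁺ required: 168,700 ÷ 50 g/eq = 3375 eq = 3375 mol NaHSO₄.
(b) Mass of NaHSO₄: 3375 × 120.1 = 405,300 g.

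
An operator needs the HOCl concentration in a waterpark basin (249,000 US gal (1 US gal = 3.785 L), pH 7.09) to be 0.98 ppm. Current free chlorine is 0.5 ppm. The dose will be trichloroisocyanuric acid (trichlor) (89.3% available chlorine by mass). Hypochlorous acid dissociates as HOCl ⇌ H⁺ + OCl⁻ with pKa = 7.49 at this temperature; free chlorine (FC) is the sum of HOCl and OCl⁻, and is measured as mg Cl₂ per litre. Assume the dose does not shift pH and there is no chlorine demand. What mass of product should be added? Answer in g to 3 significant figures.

918 g

Volume: 249,000 US gal × 3.785 L/gal = 942,465 L.
[OCl⁻]/[HOCl] = 10^(pH − pKa) = 10^(7.09 − 7.49) = 0.3981; fraction as HOCl = 1/(1 + 0.3981) = 0.7153.
Free chlorine required for 0.98 ppm HOCl: 0.98 / 0.7153 = 1.37 ppm.
FC to add: 1.37 − 0.5 = 0.8701 mg/L as Cl₂.
Cl₂ equivalent: 0.8701 mg/L × 942,465 L = 820.1 g.
Product at 89.3% available Cl: 820.1 / 0.893 = 918.3 g.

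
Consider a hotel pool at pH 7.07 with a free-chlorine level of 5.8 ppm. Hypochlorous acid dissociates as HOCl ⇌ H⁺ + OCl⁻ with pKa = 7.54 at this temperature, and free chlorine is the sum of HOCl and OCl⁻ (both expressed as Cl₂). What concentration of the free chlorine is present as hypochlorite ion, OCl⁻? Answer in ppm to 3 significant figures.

[OCl⁻]/[HOCl] = 10^(pH − pKa) = 10^(7.07 − 7.54) = 10^-0.47 = 0.3388.
Fraction as HOCl = 1 / (1 + 0.3388) = 0.7469.
OCl⁻ = (1 − 0.7469) × 5.8 ppm = 1.468 ppm.

1.47 ppm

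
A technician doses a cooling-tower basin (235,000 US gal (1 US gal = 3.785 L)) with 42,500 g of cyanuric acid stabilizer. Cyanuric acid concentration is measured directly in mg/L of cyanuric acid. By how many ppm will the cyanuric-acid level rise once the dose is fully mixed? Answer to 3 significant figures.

Volume: 235,000 US gal × 3.785 L/gal = 889,475 L.
Rise: 42,500 g / 889,475 L × 1000 = 47.78 mg/L.

47.8 ppm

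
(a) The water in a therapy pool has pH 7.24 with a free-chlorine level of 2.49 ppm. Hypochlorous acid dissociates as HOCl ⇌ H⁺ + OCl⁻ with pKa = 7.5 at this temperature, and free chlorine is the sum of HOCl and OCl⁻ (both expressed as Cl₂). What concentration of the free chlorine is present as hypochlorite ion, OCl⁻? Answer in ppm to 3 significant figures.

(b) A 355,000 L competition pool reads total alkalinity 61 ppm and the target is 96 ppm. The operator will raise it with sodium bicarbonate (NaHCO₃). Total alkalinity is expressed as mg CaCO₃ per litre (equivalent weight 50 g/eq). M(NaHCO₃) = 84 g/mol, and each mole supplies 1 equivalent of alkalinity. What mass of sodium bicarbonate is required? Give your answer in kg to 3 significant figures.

(a) [OCl⁻]/[HOCl] = 10^(pH − pKa) = 10^(7.24 − 7.5) = 10^-0.26 = 0.5495.
(a) Fraction as HOCl = 1 / (1 + 0.5495) = 0.6454.
(a) OCl⁻ = (1 − 0.6454) × 2.49 ppm = 0.8831 ppm.

(b) Alkalinity to add: (96 − 61) = 35 mg/L as CaCO₃ × 355,000 L = 12,420 g as CaCO₃.
(b) Equivalents: 12,420 g ÷ 50 g/eq = 248.5 eq.
(b) NaHCO₃ supplies 1 eq per mole → 248.5 mol.
(b) Mass: 248.5 mol × 84 g/mol = 20,870 g.

(a) 0.883 ppm; (b) 20.9 kg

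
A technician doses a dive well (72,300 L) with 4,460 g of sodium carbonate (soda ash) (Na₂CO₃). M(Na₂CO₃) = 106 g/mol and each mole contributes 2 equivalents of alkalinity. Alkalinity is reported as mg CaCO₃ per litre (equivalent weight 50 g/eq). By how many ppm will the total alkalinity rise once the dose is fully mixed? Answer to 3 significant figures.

Moles of Na₂CO₃: 4,460 g ÷ 106 g/mol = 42.08 mol → 84.15 eq of alkalinity.
As CaCO₃: 84.15 eq × 50 g/eq = 4208 g.
Rise: 4208 g / 72,300 L × 1000 = 58.2 mg/L.

58.2 ppm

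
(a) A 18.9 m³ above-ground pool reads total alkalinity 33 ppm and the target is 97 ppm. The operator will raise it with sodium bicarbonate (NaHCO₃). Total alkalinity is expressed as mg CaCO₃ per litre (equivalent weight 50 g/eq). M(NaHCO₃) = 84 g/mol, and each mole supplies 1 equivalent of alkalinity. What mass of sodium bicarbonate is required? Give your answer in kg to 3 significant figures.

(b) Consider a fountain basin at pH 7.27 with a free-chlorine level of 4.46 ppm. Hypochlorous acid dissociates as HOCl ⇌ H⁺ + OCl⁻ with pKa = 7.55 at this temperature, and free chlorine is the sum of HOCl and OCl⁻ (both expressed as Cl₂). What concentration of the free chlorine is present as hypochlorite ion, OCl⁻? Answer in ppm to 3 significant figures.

(a) Volume: 18.9 m³ = 18,900 L.
(a) Alkalinity to add: (97 − 33) = 64 mg/L as CaCO₃ × 18,900 L = 1210 g as CaCO₃.
(a) Equivalents: 1210 g ÷ 50 g/eq = 24.19 eq.
(a) NaHCO₃ supplies 1 eq per mole → 24.19 mol.
(a) Mass: 24.19 mol × 84 g/mol = 2032 g.

(b) [OCl⁻]/[HOCl] = 10^(pH − pKa) = 10^(7.27 − 7.55) = 10^-0.28 = 0.5248.
(b) Fraction as HOCl = 1 / (1 + 0.5248) = 0.6558.
(b) OCl⁻ = (1 − 0.6558) × 4.46 ppm = 1.535 ppm.

(a) 2.03 kg; (b) 1.54 ppm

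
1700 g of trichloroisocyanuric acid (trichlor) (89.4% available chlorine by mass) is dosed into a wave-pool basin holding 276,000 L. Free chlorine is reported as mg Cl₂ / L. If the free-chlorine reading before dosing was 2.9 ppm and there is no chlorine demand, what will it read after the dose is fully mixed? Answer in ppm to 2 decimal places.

8.41 ppm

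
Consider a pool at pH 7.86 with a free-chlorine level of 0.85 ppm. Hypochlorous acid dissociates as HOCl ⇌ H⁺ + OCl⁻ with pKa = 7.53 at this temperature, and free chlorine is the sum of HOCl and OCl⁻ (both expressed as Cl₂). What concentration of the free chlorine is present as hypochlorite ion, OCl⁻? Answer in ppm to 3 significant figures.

0.579 ppm

[OCl⁻]/[HOCl] = 10^(pH − pKa) = 10^(7.86 − 7.53) = 10^0.33 = 2.138.
Fraction as HOCl = 1 / (1 + 2.138) = 0.3187.
OCl⁻ = (1 − 0.3187) × 0.85 ppm = 0.5791 ppm.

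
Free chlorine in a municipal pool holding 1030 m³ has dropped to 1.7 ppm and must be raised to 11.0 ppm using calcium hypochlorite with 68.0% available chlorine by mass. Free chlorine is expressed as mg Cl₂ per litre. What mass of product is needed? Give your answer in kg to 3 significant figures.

14.1 kg

Volume: 1030 m³ = 1,030,000 L.
Chlorine deficit: 11.0 − 1.7 = 9.3 ppm = 9.3 mg/L as Cl₂.
Cl₂ equivalent needed: 9.3 mg/L × 1,030,000 L = 9,579,000 mg = 9579 g.
Product at 68.0% available chlorine: 9579 / 0.68 = 14,090 g.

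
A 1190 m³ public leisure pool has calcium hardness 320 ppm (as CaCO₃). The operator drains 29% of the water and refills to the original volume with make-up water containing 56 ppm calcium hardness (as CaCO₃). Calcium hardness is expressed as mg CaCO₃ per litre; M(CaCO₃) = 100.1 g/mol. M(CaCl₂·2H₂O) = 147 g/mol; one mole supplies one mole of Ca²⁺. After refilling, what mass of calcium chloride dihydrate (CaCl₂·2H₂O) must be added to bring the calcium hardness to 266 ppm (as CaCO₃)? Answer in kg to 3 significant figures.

Volume: 1190 m³ = 1,190,000 L.
After draining 29% and refilling: 320 × 0.71 + 56 × 0.29 = 243.44 ppm.
Deficit to target: 266 − 243.44 = 22.56 mg/L.
As CaCO₃: 22.56 mg/L × 1,190,000 L = 26,850 g; ÷ 100.1 = 268.2 mol Ca²⁺.
Mass: 268.2 × 147 = 39,420 g.

39.4 kg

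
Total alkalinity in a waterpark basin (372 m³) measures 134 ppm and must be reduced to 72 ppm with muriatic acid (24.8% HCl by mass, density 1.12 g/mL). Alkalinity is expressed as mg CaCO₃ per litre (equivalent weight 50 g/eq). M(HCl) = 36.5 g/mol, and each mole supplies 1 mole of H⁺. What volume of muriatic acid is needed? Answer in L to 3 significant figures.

60.6 L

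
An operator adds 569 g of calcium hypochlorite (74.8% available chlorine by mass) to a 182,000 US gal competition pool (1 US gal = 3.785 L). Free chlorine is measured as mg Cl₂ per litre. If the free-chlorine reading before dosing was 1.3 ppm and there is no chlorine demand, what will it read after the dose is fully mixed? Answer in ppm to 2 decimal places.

Volume: 182,000 US gal × 3.785 L/gal = 688,870 L.
Available chlorine delivered: 569 g × 0.748 = 425.6 g as Cl₂.
Concentration rise: 425.6 g / 688,870 L = 0.6178 mg/L = 0.62 ppm.
Final FC: 1.3 + 0.62 = 1.92 ppm.

1.92 ppm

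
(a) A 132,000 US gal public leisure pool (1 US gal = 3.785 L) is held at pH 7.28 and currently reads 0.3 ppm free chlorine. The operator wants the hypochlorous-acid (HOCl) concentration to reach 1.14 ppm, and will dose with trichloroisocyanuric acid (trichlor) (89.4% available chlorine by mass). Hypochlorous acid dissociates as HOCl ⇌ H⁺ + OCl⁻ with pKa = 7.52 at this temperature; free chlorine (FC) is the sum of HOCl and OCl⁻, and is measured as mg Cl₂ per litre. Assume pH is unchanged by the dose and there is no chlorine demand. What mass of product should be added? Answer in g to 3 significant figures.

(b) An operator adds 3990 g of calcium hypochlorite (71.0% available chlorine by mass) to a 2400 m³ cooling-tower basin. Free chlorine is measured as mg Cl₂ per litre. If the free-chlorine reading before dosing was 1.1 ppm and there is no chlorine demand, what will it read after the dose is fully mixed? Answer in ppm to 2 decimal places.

(a) 836 g; (b) 2.28 ppm

(a) Volume: 132,000 US gal × 3.785 L/gal = 499,620 L.
(a) [OCl⁻]/[HOCl] = 10^(pH − pKa) = 10^(7.28 − 7.52) = 0.5754; fraction as HOCl = 1/(1 + 0.5754) = 0.6347.
(a) Free chlorine required for 1.14 ppm HOCl: 1.14 / 0.6347 = 1.796 ppm.
(a) FC to add: 1.796 − 0.3 = 1.496 mg/L as Cl₂.
(a) Cl₂ equivalent: 1.496 mg/L × 499,620 L = 747.4 g.
(a) Product at 89.4% available Cl: 747.4 / 0.894 = 836.1 g.

(b) Volume: 2400 m³ = 2,400,000 L.
(b) Available chlorine delivered: 3990 g × 0.71 = 2833 g as Cl₂.
(b) Concentration rise: 2833 g / 2,400,000 L = 1.18 mg/L = 1.18 ppm.
(b) Final FC: 1.1 + 1.18 = 2.28 ppm.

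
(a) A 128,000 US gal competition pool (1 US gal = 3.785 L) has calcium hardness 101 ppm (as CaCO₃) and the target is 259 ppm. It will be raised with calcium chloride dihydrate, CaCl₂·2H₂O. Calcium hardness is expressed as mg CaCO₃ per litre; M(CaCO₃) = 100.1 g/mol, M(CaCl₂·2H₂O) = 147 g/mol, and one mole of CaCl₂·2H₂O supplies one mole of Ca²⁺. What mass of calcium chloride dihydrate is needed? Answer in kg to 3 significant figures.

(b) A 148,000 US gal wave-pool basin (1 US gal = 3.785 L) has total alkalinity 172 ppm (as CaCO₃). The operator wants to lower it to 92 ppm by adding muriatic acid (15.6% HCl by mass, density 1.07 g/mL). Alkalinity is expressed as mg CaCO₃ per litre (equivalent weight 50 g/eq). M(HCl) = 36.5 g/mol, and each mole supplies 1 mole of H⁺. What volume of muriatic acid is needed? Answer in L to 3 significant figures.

(a) 112 kg; (b) 196 L

(a) Volume: 128,000 US gal × 3.785 L/gal = 484,480 L.
(a) Hardness to add: (259 − 101) = 158 mg/L as CaCO₃ × 484,480 L = 76,550 g as CaCO₃.
(a) Moles of Ca²⁺ (1 mol Ca²⁺ ≡ 1 mol CaCO₃): 76,550 / 100.1 g/mol = 764.7 mol.
(a) Mass of CaCl₂·2H₂O: 764.7 × 147 = 112,400 g.

(b) Volume: 148,000 US gal × 3.785 L/gal = 560,180 L.
(b) Alkalinity to neutralize: (172 − 92) = 80 mg/L as CaCO₃ × 560,180 L = 44,810 g as CaCO₃.
(b) Equivalents of H⁺ required: 44,810 ÷ 50 g/eq = 896.3 eq = 896.3 mol HCl.
(b) Mass of HCl: 896.3 × 36.5 = 32,710 g.
(b) Mass of 15.6% solution: 32,710 / 0.156 = 209,700 g.
(b) Volume: 209,700 g ÷ 1.07 g/mL = 196,000 mL.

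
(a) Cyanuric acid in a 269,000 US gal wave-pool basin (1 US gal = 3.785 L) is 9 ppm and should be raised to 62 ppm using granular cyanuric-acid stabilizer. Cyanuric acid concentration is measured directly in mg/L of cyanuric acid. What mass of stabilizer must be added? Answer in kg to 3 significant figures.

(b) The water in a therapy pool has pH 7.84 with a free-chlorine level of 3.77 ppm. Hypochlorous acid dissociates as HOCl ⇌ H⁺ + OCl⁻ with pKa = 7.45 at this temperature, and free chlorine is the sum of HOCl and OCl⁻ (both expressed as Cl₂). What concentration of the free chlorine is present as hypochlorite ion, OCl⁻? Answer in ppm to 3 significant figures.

(a) Volume: 269,000 US gal × 3.785 L/gal = 1,018,165 L.
(a) CYA to add: (62 − 9) = 53 mg/L × 1,018,165 L = 53,960 g cyanuric acid.

(b) [OCl⁻]/[HOCl] = 10^(pH − pKa) = 10^(7.84 − 7.45) = 10^0.39 = 2.455.
(b) Fraction as HOCl = 1 / (1 + 2.455) = 0.2895.
(b) OCl⁻ = (1 − 0.2895) × 3.77 ppm = 2.679 ppm.

(a) 54.0 kg; (b) 2.68 ppm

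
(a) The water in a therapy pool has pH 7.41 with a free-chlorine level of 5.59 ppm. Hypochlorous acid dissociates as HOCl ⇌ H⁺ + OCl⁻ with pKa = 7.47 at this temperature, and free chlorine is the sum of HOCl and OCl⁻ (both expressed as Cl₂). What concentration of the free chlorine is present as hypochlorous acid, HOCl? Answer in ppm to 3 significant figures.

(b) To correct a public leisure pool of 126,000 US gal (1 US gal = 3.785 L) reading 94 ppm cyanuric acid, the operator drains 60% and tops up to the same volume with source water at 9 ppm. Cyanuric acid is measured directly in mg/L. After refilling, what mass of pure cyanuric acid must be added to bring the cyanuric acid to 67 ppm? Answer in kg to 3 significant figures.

(a) 2.99 ppm; (b) 11.4 kg

(a) [OCl⁻]/[HOCl] = 10^(pH − pKa) = 10^(7.41 − 7.47) = 10^-0.06 = 0.871.
(a) Fraction as HOCl = 1 / (1 + 0.871) = 0.5345.
(a) HOCl = 0.5345 × 5.59 ppm = 2.988 ppm.

(b) Volume: 126,000 US gal × 3.785 L/gal = 476,910 L.
(b) After draining 60% and refilling: 94 × 0.40 + 9 × 0.60 = 43 ppm.
(b) Deficit to target: 67 − 43 = 24 mg/L.
(b) Mass: 24 mg/L × 476,910 L = 11,450 g cyanuric acid.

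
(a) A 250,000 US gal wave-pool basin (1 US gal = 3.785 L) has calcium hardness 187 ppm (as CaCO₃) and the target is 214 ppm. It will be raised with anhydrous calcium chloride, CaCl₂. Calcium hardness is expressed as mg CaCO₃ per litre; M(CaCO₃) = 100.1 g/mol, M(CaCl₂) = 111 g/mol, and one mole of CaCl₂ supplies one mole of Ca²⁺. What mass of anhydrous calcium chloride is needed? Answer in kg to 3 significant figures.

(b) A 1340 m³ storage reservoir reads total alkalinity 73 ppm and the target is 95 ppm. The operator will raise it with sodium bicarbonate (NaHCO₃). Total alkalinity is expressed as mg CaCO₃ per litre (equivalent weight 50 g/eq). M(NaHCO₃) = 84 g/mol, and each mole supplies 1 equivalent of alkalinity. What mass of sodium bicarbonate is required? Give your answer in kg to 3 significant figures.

(a) Volume: 250,000 US gal × 3.785 L/gal = 946,250 L.
(a) Hardness to add: (214 − 187) = 27 mg/L as CaCO₃ × 946,250 L = 25,550 g as CaCO₃.
(a) Moles of Ca²⁺ (1 mol Ca²⁺ ≡ 1 mol CaCO₃): 25,550 / 100.1 g/mol = 255.2 mol.
(a) Mass of CaCl₂: 255.2 × 111 = 28,330 g.

(b) Volume: 1340 m³ = 1,340,000 L.
(b) Alkalinity to add: (95 − 73) = 22 mg/L as CaCO₃ × 1,340,000 L = 29,480 g as CaCO₃.
(b) Equivalents: 29,480 g ÷ 50 g/eq = 589.6 eq.
(b) NaHCO₃ supplies 1 eq per mole → 589.6 mol.
(b) Mass: 589.6 mol × 84 g/mol = 49,530 g.

(a) 28.3 kg; (b) 49.5 kg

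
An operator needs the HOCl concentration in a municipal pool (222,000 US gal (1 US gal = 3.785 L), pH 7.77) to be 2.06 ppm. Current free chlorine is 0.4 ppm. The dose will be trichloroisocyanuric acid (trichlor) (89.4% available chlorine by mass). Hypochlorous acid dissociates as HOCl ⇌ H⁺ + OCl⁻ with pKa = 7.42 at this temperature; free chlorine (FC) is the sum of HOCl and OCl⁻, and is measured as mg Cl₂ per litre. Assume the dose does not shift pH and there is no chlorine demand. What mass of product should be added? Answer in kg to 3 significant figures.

Volume: 222,000 US gal × 3.785 L/gal = 840,270 L.
[OCl⁻]/[HOCl] = 10^(pH − pKa) = 10^(7.77 − 7.42) = 2.239; fraction as HOCl = 1/(1 + 2.239) = 0.3088.
Free chlorine required for 2.06 ppm HOCl: 2.06 / 0.3088 = 6.672 ppm.
FC to add: 6.672 − 0.4 = 6.272 mg/L as Cl₂.
Cl₂ equivalent: 6.272 mg/L × 840,270 L = 5270 g.
Product at 89.4% available Cl: 5270 / 0.894 = 5895 g.

5.89 kg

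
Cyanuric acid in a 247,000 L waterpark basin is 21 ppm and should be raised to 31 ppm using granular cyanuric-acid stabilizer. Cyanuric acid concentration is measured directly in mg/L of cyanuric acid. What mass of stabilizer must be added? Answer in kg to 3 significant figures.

2.47 kg

CYA to add: (31 − 21) = 10 mg/L × 247,000 L = 2470 g cyanuric acid.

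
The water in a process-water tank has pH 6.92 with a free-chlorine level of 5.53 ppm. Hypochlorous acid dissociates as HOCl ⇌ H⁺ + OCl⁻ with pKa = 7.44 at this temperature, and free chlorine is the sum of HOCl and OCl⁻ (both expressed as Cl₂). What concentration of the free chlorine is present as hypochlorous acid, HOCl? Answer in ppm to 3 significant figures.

4.25 ppm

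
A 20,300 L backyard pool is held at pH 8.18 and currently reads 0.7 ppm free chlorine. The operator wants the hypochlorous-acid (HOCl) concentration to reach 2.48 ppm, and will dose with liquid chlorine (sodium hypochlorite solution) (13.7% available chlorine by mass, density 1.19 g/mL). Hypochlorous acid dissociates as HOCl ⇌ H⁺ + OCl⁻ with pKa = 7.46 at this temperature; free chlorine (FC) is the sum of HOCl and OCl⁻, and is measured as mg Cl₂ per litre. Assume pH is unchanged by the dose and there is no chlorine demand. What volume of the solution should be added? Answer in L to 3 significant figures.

1.84 L

[OCl⁻]/[HOCl] = 10^(pH − pKa) = 10^(8.18 − 7.46) = 5.248; fraction as HOCl = 1/(1 + 5.248) = 0.16.
Free chlorine required for 2.48 ppm HOCl: 2.48 / 0.16 = 15.5 ppm.
FC to add: 15.5 − 0.7 = 14.8 mg/L as Cl₂.
Cl₂ equivalent: 14.8 mg/L × 20,300 L = 300.3 g.
Product at 13.7% available Cl: 300.3 / 0.137 = 2192 g.
Volume: 2192 g ÷ 1.19 g/mL = 1842 mL.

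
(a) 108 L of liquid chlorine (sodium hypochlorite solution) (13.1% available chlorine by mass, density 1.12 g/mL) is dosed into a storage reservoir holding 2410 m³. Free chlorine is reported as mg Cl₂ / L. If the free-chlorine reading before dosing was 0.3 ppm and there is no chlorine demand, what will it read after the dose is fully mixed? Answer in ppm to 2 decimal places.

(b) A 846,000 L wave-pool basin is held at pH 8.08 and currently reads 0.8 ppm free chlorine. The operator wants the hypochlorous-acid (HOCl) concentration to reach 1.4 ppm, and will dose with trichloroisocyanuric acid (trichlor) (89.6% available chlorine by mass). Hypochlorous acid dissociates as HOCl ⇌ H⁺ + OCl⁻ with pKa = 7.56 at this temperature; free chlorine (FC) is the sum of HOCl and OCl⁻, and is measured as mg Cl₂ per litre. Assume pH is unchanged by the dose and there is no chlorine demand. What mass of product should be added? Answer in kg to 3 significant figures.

(a) 6.88 ppm; (b) 4.94 kg

(a) Volume: 2410 m³ = 2,410,000 L.
(a) Mass of solution: 108 L × 1000 mL/L × 1.12 g/mL = 121,000 g.
(a) Available chlorine delivered: 121,000 g × 0.131 = 15,850 g as Cl₂.
(a) Concentration rise: 15,850 g / 2,410,000 L = 6.575 mg/L = 6.58 ppm.
(a) Final FC: 0.3 + 6.58 = 6.88 ppm.

(b) [OCl⁻]/[HOCl] = 10^(pH − pKa) = 10^(8.08 − 7.56) = 3.311; fraction as HOCl = 1/(1 + 3.311) = 0.2319.
(b) Free chlorine required for 1.4 ppm HOCl: 1.4 / 0.2319 = 6.036 ppm.
(b) FC to add: 6.036 − 0.8 = 5.236 mg/L as Cl₂.
(b) Cl₂ equivalent: 5.236 mg/L × 846,000 L = 4430 g.
(b) Product at 89.6% available Cl: 4430 / 0.896 = 4944 g.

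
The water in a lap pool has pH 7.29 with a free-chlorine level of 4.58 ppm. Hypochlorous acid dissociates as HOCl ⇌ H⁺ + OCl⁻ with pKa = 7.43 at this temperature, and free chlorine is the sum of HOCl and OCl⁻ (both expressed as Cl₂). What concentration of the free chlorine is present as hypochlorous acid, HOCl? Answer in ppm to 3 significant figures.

2.66 ppm

[OCl⁻]/[HOCl] = 10^(pH − pKa) = 10^(7.29 − 7.43) = 10^-0.14 = 0.7244.
Fraction as HOCl = 1 / (1 + 0.7244) = 0.5799.
HOCl = 0.5799 × 4.58 ppm = 2.656 ppm.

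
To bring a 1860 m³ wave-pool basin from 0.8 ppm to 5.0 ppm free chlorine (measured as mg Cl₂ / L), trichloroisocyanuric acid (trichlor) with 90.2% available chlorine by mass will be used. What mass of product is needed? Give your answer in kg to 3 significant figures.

8.66 kg

Volume: 1860 m³ = 1,860,000 L.
Chlorine deficit: 5.0 − 0.8 = 4.2 ppm = 4.2 mg/L as Cl₂.
Cl₂ equivalent needed: 4.2 mg/L × 1,860,000 L = 7,812,000 mg = 7812 g.
Product at 90.2% available chlorine: 7812 / 0.902 = 8661 g.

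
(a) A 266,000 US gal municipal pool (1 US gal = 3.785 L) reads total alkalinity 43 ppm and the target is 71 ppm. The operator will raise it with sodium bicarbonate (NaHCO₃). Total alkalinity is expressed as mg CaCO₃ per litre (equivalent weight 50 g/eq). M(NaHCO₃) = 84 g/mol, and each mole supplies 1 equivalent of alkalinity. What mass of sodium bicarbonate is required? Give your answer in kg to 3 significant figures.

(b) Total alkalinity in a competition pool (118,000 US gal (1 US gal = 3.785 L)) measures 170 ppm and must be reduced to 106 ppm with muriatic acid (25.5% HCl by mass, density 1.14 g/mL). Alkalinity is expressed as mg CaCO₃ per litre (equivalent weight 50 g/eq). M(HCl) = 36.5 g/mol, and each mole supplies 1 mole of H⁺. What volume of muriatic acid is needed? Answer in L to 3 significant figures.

(a) Volume: 266,000 US gal × 3.785 L/gal = 1,006,810 L.
(a) Alkalinity to add: (71 − 43) = 28 mg/L as CaCO₃ × 1,006,810 L = 28,190 g as CaCO₃.
(a) Equivalents: 28,190 g ÷ 50 g/eq = 563.8 eq.
(a) NaHCO₃ supplies 1 eq per mole → 563.8 mol.
(a) Mass: 563.8 mol × 84 g/mol = 47,360 g.

(b) Volume: 118,000 US gal × 3.785 L/gal = 446,630 L.
(b) Alkalinity to neutralize: (170 − 106) = 64 mg/L as CaCO₃ × 446,630 L = 28,580 g as CaCO₃.
(b) Equivalents of H⁺ required: 28,580 ÷ 50 g/eq = 571.7 eq = 571.7 mol HCl.
(b) Mass of HCl: 571.7 × 36.5 = 20,870 g.
(b) Mass of 25.5% solution: 20,870 / 0.255 = 81,830 g.
(b) Volume: 81,830 g ÷ 1.14 g/mL = 71,780 mL.

(a) 47.4 kg; (b) 71.8 L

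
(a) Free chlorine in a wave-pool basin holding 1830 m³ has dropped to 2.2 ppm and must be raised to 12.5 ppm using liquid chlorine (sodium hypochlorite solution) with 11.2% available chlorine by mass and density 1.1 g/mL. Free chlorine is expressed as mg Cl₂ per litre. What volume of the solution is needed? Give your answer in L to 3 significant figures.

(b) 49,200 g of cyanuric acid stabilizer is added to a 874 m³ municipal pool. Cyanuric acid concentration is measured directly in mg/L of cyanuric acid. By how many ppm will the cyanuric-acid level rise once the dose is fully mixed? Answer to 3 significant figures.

(a) 153 L; (b) 56.3 ppm

(a) Volume: 1830 m³ = 1,830,000 L.
(a) Chlorine deficit: 12.5 − 2.2 = 10.3 ppm = 10.3 mg/L as Cl₂.
(a) Cl₂ equivalent needed: 10.3 mg/L × 1,830,000 L = 18,850,000 mg = 18,850 g.
(a) Product at 11.2% available chlorine: 18,850 / 0.112 = 168,300 g.
(a) Volume at density 1.1 g/mL: 168,300 g ÷ 1.1 g/mL = 153,000 mL.

(b) Volume: 874 m³ = 874,000 L.
(b) Rise: 49,200 g / 874,000 L × 1000 = 56.29 mg/L.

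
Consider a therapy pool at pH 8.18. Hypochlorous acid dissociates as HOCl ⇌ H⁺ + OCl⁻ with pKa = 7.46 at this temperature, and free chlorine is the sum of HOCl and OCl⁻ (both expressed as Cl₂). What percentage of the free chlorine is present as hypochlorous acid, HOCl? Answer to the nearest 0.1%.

16.0%

[OCl⁻]/[HOCl] = 10^(pH − pKa) = 10^(8.18 − 7.46) = 10^0.72 = 5.248.
Fraction as HOCl = 1 / (1 + 5.248) = 0.16.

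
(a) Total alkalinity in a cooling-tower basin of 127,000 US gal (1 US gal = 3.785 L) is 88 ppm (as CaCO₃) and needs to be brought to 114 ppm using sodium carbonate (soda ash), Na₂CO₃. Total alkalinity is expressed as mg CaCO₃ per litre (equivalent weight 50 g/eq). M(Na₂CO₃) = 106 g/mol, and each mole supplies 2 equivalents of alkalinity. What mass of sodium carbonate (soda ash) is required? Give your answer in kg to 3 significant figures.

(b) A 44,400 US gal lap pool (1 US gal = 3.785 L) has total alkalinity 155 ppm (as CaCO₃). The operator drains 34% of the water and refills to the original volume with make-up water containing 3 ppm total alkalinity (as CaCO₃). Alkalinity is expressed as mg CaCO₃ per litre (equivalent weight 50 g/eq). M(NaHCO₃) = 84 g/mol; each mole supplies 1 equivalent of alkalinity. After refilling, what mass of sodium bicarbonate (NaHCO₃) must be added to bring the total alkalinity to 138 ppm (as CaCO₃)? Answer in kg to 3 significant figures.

(a) Volume: 127,000 US gal × 3.785 L/gal = 480,695 L.
(a) Alkalinity to add: (114 − 88) = 26 mg/L as CaCO₃ × 480,695 L = 12,500 g as CaCO₃.
(a) Equivalents: 12,500 g ÷ 50 g/eq = 250 eq.
(a) Each mole of Na₂CO₃ supplies 2 eq, so 250 / 2 = 125 mol.
(a) Mass: 125 mol × 106 g/mol = 13,250 g.

(b) Volume: 44,400 US gal × 3.785 L/gal = 168,054 L.
(b) After draining 34% and refilling: 155 × 0.66 + 3 × 0.34 = 103.32 ppm.
(b) Deficit to target: 138 − 103.32 = 34.68 mg/L.
(b) As CaCO₃: 34.68 mg/L × 168,054 L = 5828 g; ÷ 50 g/eq ÷ 1 = 116.6 mol NaHCO₃.
(b) Mass: 116.6 × 84 = 9791 g.

(a) 13.2 kg; (b) 9.79 kg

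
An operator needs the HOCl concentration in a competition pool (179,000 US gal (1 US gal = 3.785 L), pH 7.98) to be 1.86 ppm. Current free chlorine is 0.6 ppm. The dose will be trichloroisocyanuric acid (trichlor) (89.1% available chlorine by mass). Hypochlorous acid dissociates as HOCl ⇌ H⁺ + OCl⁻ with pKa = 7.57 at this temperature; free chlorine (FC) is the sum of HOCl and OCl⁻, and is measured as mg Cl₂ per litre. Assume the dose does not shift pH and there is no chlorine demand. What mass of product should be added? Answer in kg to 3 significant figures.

Volume: 179,000 US gal × 3.785 L/gal = 677,515 L.
[OCl⁻]/[HOCl] = 10^(pH − pKa) = 10^(7.98 − 7.57) = 2.57; fraction as HOCl = 1/(1 + 2.57) = 0.2801.
Free chlorine required for 1.86 ppm HOCl: 1.86 / 0.2801 = 6.641 ppm.
FC to add: 6.641 − 0.6 = 6.041 mg/L as Cl₂.
Cl₂ equivalent: 6.041 mg/L × 677,515 L = 4093 g.
Product at 89.1% available Cl: 4093 / 0.891 = 4594 g.

4.59 kg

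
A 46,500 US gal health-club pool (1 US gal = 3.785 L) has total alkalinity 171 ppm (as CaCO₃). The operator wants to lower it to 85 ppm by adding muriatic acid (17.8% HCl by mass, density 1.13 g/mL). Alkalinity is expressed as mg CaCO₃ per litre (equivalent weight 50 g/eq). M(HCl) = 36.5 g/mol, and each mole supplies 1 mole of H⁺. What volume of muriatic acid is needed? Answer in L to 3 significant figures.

54.9 L

Volume: 46,500 US gal × 3.785 L/gal = 176,002 L.
Alkalinity to neutralize: (171 − 85) = 86 mg/L as CaCO₃ × 176,002 L = 15,140 g as CaCO₃.
Equivalents of H⁺ required: 15,140 ÷ 50 g/eq = 302.7 eq = 302.7 mol HCl.
Mass of HCl: 302.7 × 36.5 = 11,050 g.
Mass of 17.8% solution: 11,050 / 0.178 = 62,080 g.
Volume: 62,080 g ÷ 1.13 g/mL = 54,930 mL.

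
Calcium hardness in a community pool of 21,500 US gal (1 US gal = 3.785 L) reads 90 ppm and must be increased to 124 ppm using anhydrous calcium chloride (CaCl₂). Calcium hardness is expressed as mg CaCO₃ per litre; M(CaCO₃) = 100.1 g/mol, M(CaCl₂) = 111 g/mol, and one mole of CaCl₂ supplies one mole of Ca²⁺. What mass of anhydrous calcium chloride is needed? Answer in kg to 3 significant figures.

3.07 kg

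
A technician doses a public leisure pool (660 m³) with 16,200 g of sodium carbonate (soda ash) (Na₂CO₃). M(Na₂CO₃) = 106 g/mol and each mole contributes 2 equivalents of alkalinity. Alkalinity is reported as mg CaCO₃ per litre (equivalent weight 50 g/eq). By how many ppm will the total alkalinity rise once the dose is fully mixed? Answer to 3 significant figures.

23.2 ppm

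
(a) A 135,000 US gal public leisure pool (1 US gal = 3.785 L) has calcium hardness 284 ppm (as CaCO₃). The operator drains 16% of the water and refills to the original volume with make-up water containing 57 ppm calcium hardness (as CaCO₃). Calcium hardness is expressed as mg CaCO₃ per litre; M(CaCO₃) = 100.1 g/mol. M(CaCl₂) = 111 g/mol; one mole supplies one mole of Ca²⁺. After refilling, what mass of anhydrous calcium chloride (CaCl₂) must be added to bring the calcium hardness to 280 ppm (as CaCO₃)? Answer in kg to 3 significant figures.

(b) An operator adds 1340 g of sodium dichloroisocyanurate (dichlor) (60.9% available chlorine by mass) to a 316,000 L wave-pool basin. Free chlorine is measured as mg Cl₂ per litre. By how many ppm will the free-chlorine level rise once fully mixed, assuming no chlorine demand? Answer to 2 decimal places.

(a) Volume: 135,000 US gal × 3.785 L/gal = 510,975 L.
(a) After draining 16% and refilling: 284 × 0.84 + 57 × 0.16 = 247.68 ppm.
(a) Deficit to target: 280 − 247.68 = 32.32 mg/L.
(a) As CaCO₃: 32.32 mg/L × 510,975 L = 16,510 g; ÷ 100.1 = 165 mol Ca²⁺.
(a) Mass: 165 × 111 = 18,310 g.

(b) Available chlorine delivered: 1340 g × 0.609 = 816.1 g as Cl₂.
(b) Concentration rise: 816.1 g / 316,000 L = 2.582 mg/L = 2.58 ppm.

(a) 18.3 kg; (b) 2.58 ppm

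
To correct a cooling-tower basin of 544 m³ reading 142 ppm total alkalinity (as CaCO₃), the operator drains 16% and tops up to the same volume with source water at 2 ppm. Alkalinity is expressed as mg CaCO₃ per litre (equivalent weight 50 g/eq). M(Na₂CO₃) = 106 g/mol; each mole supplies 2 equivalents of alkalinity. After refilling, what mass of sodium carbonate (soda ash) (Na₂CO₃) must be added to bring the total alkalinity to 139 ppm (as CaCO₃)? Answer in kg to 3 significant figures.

11.2 kg

Volume: 544 m³ = 544,000 L.
After draining 16% and refilling: 142 × 0.84 + 2 × 0.16 = 119.6 ppm.
Deficit to target: 139 − 119.6 = 19.4 mg/L.
As CaCO₃: 19.4 mg/L × 544,000 L = 10,550 g; ÷ 50 g/eq ÷ 2 = 105.5 mol Na₂CO₃.
Mass: 105.5 × 106 = 11,190 g.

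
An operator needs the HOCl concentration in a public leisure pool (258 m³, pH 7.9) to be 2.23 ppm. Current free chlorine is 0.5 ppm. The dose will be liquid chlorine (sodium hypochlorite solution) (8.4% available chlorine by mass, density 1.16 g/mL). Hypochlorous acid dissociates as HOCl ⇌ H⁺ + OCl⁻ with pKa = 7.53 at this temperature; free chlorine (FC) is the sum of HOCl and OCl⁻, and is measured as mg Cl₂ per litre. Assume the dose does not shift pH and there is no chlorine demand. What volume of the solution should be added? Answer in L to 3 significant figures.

Volume: 258 m³ = 258,000 L.
[OCl⁻]/[HOCl] = 10^(pH − pKa) = 10^(7.9 − 7.53) = 2.344; fraction as HOCl = 1/(1 + 2.344) = 0.299.
Free chlorine required for 2.23 ppm HOCl: 2.23 / 0.299 = 7.458 ppm.
FC to add: 7.458 − 0.5 = 6.958 mg/L as Cl₂.
Cl₂ equivalent: 6.958 mg/L × 258,000 L = 1795 g.
Product at 8.4% available Cl: 1795 / 0.084 = 21,370 g.
Volume: 21,370 g ÷ 1.16 g/mL = 18,420 mL.

18.4 L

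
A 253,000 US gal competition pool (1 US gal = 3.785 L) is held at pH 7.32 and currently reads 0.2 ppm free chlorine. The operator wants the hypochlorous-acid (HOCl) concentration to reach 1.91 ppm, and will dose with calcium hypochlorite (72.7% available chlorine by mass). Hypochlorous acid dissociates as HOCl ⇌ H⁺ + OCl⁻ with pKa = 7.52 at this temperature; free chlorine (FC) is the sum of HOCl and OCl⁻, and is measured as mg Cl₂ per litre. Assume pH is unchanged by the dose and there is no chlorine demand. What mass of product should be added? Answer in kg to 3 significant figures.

3.84 kg

Volume: 253,000 US gal × 3.785 L/gal = 957,605 L.
[OCl⁻]/[HOCl] = 10^(pH − pKa) = 10^(7.32 − 7.52) = 0.631; fraction as HOCl = 1/(1 + 0.631) = 0.6131.
Free chlorine required for 1.91 ppm HOCl: 1.91 / 0.6131 = 3.115 ppm.
FC to add: 3.115 − 0.2 = 2.915 mg/L as Cl₂.
Cl₂ equivalent: 2.915 mg/L × 957,605 L = 2792 g.
Product at 72.7% available Cl: 2792 / 0.727 = 3840 g.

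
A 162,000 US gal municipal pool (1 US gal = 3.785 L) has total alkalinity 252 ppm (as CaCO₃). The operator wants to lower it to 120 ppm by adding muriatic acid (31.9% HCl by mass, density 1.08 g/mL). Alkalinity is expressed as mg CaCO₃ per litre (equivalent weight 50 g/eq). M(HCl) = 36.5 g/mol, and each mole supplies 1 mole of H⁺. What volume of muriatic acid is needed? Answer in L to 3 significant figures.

Volume: 162,000 US gal × 3.785 L/gal = 613,170 L.
Alkalinity to neutralize: (252 − 120) = 132 mg/L as CaCO₃ × 613,170 L = 80,940 g as CaCO₃.
Equivalents of H⁺ required: 80,940 ÷ 50 g/eq = 1619 eq = 1619 mol HCl.
Mass of HCl: 1619 × 36.5 = 59,090 g.
Mass of 31.9% solution: 59,090 / 0.319 = 185,200 g.
Volume: 185,200 g ÷ 1.08 g/mL = 171,500 mL.

171 L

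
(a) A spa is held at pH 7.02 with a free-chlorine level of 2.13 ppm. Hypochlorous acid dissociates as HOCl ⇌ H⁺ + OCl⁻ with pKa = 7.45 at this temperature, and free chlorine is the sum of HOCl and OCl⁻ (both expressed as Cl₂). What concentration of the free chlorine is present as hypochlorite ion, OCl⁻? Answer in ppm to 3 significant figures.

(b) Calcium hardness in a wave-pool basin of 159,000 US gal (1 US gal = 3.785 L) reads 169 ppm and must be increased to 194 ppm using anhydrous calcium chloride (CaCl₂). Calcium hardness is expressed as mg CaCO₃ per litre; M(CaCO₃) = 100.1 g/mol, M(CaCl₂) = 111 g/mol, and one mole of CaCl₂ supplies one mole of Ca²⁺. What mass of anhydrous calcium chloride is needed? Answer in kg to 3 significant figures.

(a) 0.577 ppm; (b) 16.7 kg

(a) [OCl⁻]/[HOCl] = 10^(pH − pKa) = 10^(7.02 − 7.45) = 10^-0.43 = 0.3715.
(a) Fraction as HOCl = 1 / (1 + 0.3715) = 0.7291.
(a) OCl⁻ = (1 − 0.7291) × 2.13 ppm = 0.577 ppm.

(b) Volume: 159,000 US gal × 3.785 L/gal = 601,815 L.
(b) Hardness to add: (194 − 169) = 25 mg/L as CaCO₃ × 601,815 L = 15,050 g as CaCO₃.
(b) Moles of Ca²⁺ (1 mol Ca²⁺ ≡ 1 mol CaCO₃): 15,050 / 100.1 g/mol = 150.3 mol.
(b) Mass of CaCl₂: 150.3 × 111 = 16,680 g.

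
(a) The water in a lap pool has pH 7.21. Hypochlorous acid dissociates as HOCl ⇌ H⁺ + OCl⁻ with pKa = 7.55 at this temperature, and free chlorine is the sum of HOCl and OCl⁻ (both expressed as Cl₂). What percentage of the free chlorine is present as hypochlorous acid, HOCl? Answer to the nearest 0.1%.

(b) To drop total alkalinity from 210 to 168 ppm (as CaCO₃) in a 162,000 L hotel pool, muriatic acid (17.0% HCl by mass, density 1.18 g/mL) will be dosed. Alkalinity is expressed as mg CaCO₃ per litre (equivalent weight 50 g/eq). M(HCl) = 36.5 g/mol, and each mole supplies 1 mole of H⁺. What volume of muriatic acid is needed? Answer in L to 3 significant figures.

(a) [OCl⁻]/[HOCl] = 10^(pH − pKa) = 10^(7.21 − 7.55) = 10^-0.34 = 0.4571.
(a) Fraction as HOCl = 1 / (1 + 0.4571) = 0.6863.

(b) Alkalinity to neutralize: (210 − 168) = 42 mg/L as CaCO₃ × 162,000 L = 6804 g as CaCO₃.
(b) Equivalents of H⁺ required: 6804 ÷ 50 g/eq = 136.1 eq = 136.1 mol HCl.
(b) Mass of HCl: 136.1 × 36.5 = 4967 g.
(b) Mass of 17.0% solution: 4967 / 0.17 = 29,220 g.
(b) Volume: 29,220 g ÷ 1.18 g/mL = 24,760 mL.

(a) 68.6%; (b) 24.8 L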